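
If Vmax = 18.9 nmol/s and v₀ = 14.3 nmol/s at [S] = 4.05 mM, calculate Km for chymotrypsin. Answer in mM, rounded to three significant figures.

v/Vmax = 14.3/18.9 = 0.7566 = [S]/(Km+[S]).
So Km + [S] = [S]/0.7566 = 5.353 mM, giving Km = 5.353 − 4.05 = 1.30 mM.

1.30 mM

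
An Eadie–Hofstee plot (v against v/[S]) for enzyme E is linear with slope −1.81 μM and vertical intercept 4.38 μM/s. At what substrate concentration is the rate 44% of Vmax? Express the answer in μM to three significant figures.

The Eadie–Hofstee slope gives Km = 1.81 μM (slope = −Km).
v/Vmax = [S]/(Km+[S]) = 0.44 ⇒ [S] = Km·0.44/(1−0.44) = 1.81 × 0.7857 = 1.42 μM.

1.42 μM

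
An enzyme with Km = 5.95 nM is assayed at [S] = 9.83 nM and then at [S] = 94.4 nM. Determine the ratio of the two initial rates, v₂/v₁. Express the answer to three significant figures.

1.51

Since Vmax cancels, v₂/v₁ = [S]₂(Km+[S]₁) / [S]₁(Km+[S]₂).
= 94.4×(5.95+9.83) / (9.83×(5.95+94.4)) = 1490/986.4 = 1.51.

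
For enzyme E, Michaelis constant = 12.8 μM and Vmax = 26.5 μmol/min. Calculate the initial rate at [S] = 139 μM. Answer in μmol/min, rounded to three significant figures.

24.3 μmol/min

v = Vmax·[S]/(Km + [S]) = 26.5 × 139 / (12.8 + 139)
  = 3684 / 151.8 = 24.3 μmol/min.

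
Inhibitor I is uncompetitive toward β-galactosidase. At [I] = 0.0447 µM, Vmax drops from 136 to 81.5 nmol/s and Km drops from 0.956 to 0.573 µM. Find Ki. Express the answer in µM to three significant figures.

0.0668 µM

Uncompetitive: Vmax,app = Vmax/α (and Km,app = Km/α) with α = 1 + [I]/Ki.
α = Vmax/Vmax,app = 136/81.5 = 1.669.
Since α = 1 + [I]/Ki, [I]/Ki = 1.669 − 1 = 0.6687 and Ki = 0.0447/0.6687 = 0.0668 µM.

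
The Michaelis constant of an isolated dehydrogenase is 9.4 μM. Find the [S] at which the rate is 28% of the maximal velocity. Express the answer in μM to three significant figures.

3.66 μM

v/Vmax = [S]/(Km+[S]) = 0.28, so [S] = Km·0.28/(1 − 0.28) = 9.4 × 0.3889.
[S] = 3.66 μM.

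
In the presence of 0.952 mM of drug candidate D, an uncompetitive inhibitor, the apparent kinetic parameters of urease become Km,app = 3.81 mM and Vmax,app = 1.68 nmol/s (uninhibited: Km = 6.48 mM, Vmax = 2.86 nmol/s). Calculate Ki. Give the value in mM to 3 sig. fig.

1.36 mM

Uncompetitive: Vmax,app = Vmax/α (and Km,app = Km/α) with α = 1 + [I]/Ki.
α = Vmax/Vmax,app = 2.86/1.68 = 1.702.
Ki = [I]/(α − 1) = 0.952/0.7024 = 1.36 mM.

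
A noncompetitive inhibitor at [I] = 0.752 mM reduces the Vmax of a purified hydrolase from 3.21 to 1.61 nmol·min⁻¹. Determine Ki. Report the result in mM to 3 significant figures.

Noncompetitive: Vmax,app = Vmax/α with α = 1 + [I]/Ki.
α = Vmax/Vmax,app = 3.21/1.61 = 1.994.
Since α = 1 + [I]/Ki, [I]/Ki = 1.994 − 1 = 0.9938 and Ki = 0.752/0.9938 = 0.757 mM.

0.757 mM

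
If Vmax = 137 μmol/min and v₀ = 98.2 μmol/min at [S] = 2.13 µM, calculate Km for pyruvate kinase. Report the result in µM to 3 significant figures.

From v = Vmax[S]/(Km+[S]), Km = [S](Vmax − v)/v.
Km = 2.13 × (137 − 98.2) / 98.2 = 82.64/98.2 = 0.842 µM.

0.842 µM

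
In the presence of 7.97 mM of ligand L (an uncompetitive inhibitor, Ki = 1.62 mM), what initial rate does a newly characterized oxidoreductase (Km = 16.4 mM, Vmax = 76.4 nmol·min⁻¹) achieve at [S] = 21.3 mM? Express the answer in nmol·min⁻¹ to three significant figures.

11.4 nmol·min⁻¹

α = 1 + [I]/Ki = 1 + 7.97/1.62 = 5.920.
For an uncompetitive inhibitor, both parameters are divided by α, giving Vmax/α and Km/α: Km,app = 2.77 mM, Vmax,app = 12.9 nmol·min⁻¹.
v = Vmax,app·[S]/(Km,app + [S]) = 12.9 × 21.3/(2.77 + 21.3) = 11.4 nmol·min⁻¹.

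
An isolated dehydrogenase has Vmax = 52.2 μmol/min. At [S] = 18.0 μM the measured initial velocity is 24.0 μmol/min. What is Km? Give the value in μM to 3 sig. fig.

21.2 μM

v/Vmax = 24.0/52.2 = 0.4598 = [S]/(Km+[S]).
So Km + [S] = [S]/0.4598 = 39.15 μM, giving Km = 39.15 − 18.0 = 21.2 μM.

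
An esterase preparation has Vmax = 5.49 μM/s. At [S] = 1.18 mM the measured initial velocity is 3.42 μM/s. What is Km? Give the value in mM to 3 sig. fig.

0.714 mM

From v = Vmax[S]/(Km+[S]), Km = [S](Vmax − v)/v.
Km = 1.18 × (5.49 − 3.42) / 3.42 = 2.443/3.42 = 0.714 mM.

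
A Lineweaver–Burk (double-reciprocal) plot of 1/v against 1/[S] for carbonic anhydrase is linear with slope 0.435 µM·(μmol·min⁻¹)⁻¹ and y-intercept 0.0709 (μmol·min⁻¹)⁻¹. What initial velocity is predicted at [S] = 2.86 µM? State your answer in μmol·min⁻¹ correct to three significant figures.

The y-intercept is 1/Vmax, so Vmax = 1/0.0709 = 14.1 μmol·min⁻¹.
The slope is Km/Vmax, so Km = 0.435 × 14.1 = 6.14 µM.
Then v = 14.1 × 2.86/(6.14 + 2.86) = 4.48 μmol·min⁻¹.

4.48 μmol·min⁻¹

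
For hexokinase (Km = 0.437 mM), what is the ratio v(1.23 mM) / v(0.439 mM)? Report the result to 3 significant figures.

The fractional saturations are [S]/(Km+[S]) = 0.439/0.8760 = 0.5011 and 1.23/1.667 = 0.7379.
v₂/v₁ is just their ratio: 0.7379/0.5011 = 1.47.

1.47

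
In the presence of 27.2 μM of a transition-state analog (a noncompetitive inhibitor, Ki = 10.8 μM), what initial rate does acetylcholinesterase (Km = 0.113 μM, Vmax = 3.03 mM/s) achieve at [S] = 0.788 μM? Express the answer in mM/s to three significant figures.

0.753 mM/s

α = 1 + [I]/Ki = 1 + 27.2/10.8 = 3.519.
For a noncompetitive inhibitor, Vmax is reduced to Vmax/α while Km is unchanged: Km,app = 0.113 μM, Vmax,app = 0.861 mM/s.
v = Vmax,app·[S]/(Km,app + [S]) = 0.861 × 0.788/(0.113 + 0.788) = 0.753 mM/s.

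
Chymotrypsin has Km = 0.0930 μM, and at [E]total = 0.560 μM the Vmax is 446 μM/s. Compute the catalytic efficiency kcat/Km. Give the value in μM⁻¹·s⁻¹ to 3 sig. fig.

kcat = Vmax/[E]total = 446/0.560 = 796 s⁻¹.
kcat/Km = 796/0.0930 = 8560 μM⁻¹·s⁻¹.

8560 μM⁻¹·s⁻¹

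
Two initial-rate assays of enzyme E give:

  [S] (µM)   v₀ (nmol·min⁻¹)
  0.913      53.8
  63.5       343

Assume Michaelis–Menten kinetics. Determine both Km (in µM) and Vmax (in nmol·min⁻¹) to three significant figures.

Km = 5.40 µM; Vmax = 372 nmol·min⁻¹

In reciprocal form, 1/v = (Km/Vmax)·(1/[S]) + 1/Vmax. The two points give (1/[S], 1/v) = (1.095, 0.01859) and (0.01575, 0.002915).
Slope = (0.01859 − 0.002915)/(1.095 − 0.01575) = 0.01452; intercept = 0.01859 − 0.01452×1.095 = 0.002687.
Vmax = 1/intercept = 372 nmol·min⁻¹; Km = slope × Vmax = 0.01452 × 372 = 5.40 µM.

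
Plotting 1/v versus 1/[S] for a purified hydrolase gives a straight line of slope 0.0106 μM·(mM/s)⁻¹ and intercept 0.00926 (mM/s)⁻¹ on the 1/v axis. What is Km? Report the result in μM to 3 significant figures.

1.14 μM

y-intercept = 1/Vmax ⇒ Vmax = 108 mM/s; slope = Km/Vmax ⇒ Km = slope × Vmax.
Km = 0.0106 × 108 = 1.14 μM.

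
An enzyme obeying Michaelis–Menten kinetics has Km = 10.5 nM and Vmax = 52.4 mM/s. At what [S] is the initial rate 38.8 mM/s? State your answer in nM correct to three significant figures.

30.0 nM

Rearranging v = Vmax[S]/(Km+[S]) gives [S] = Km·v/(Vmax − v).
[S] = 10.5 × 38.8 / (52.4 − 38.8) = 407.4/13.60 = 30.0 nM.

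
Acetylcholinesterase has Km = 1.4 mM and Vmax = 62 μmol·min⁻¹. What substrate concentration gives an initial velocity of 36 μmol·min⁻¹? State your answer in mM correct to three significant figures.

Rearranging v = Vmax[S]/(Km+[S]) gives [S] = Km·v/(Vmax − v).
[S] = 1.4 × 36 / (62 − 36) = 50.40/26.00 = 1.94 mM.

1.94 mM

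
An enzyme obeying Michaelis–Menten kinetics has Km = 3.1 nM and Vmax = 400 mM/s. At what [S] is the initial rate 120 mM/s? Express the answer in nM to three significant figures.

1.33 nM

The required fractional saturation is v/Vmax = 120/400 = 0.3000.
Then [S]/(Km+[S]) = 0.3000 ⇒ [S] = 3.1 × 0.3000/(1 − 0.3000) = 1.33 nM.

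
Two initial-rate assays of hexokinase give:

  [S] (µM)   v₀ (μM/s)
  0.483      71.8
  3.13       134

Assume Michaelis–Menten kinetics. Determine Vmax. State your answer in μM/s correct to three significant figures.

From v = Vmax[S]/(Km+[S]), each point gives Vmax = v(Km+[S])/[S].
Equating: 71.8(Km+0.483)/0.483 = 134(Km+3.13)/3.13.
148.7·Km + 71.8 = 42.81·Km + 134, so (148.7 − 42.81)·Km = 134 − 71.8.
Km = 62.20/105.8 = 0.588 µM; then Vmax = 71.8(0.588+0.483)/0.483 = 159 μM/s.

159 μM/s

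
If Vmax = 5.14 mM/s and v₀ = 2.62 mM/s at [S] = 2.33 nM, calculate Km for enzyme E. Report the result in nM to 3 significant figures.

From v = Vmax[S]/(Km+[S]), Km = [S](Vmax − v)/v.
Km = 2.33 × (5.14 − 2.62) / 2.62 = 5.872/2.62 = 2.24 nM.

2.24 nM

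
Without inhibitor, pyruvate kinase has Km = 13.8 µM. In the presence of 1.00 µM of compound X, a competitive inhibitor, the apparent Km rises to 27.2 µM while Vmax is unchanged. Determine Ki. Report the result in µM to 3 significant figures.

1.03 µM

Competitive: Km,app = α·Km with α = 1 + [I]/Ki.
α = Km,app/Km = 27.2/13.8 = 1.971.
Ki = [I]/(α − 1) = 1.00/0.9710 = 1.03 µM.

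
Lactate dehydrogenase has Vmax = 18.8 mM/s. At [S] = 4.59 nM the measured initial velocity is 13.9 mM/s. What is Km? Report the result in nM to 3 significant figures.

1.62 nM

v/Vmax = 13.9/18.8 = 0.7394 = [S]/(Km+[S]).
So Km + [S] = [S]/0.7394 = 6.208 nM, giving Km = 6.208 − 4.59 = 1.62 nM.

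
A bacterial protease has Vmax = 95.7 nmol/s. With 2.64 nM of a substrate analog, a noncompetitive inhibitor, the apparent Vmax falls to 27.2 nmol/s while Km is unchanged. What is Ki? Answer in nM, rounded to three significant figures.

1.05 nM

Noncompetitive: Vmax,app = Vmax/α with α = 1 + [I]/Ki.
α = Vmax/Vmax,app = 95.7/27.2 = 3.518.
Ki = [I]/(α − 1) = 2.64/2.518 = 1.05 nM.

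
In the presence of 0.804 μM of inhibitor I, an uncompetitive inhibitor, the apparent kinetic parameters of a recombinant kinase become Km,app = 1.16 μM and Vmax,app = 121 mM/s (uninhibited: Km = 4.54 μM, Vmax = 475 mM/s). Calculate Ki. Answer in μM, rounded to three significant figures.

0.275 μM

Uncompetitive: Vmax,app = Vmax/α (and Km,app = Km/α) with α = 1 + [I]/Ki.
α = Vmax/Vmax,app = 475/121 = 3.926.
Since α = 1 + [I]/Ki, [I]/Ki = 3.926 − 1 = 2.926 and Ki = 0.804/2.926 = 0.275 μM.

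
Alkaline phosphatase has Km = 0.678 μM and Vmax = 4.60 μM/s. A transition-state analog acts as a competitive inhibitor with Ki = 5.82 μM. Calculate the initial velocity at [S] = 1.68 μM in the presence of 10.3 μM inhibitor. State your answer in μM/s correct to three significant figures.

2.17 μM/s

With α = 1 + [I]/Ki = 1 + 10.3/5.82 = 2.770, the competitive rate law is v = Vmax[S] / (αKm + [S]).
v = 4.60×1.68 / (2.770×0.678 + 1.68) = 7.728/3.558 = 2.17 μM/s.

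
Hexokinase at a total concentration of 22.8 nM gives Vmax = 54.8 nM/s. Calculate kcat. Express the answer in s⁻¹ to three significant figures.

kcat = Vmax/[E]total = 54.8 nM/s / 22.8 nM = 2.40 s⁻¹.

2.40 s⁻¹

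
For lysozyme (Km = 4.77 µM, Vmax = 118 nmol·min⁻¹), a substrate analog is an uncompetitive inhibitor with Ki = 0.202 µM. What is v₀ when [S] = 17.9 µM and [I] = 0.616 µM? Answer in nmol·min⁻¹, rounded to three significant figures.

27.3 nmol·min⁻¹

α = 1 + [I]/Ki = 1 + 0.616/0.202 = 4.050.
For an uncompetitive inhibitor, both parameters are divided by α, giving Vmax/α and Km/α: Km,app = 1.18 µM, Vmax,app = 29.1 nmol·min⁻¹.
v = Vmax,app·[S]/(Km,app + [S]) = 29.1 × 17.9/(1.18 + 17.9) = 27.3 nmol·min⁻¹.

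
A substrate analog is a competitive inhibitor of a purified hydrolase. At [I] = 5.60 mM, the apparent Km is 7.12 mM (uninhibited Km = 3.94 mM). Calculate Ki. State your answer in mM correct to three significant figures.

6.94 mM

Competitive: Km,app = α·Km with α = 1 + [I]/Ki.
α = Km,app/Km = 7.12/3.94 = 1.807.
Since α = 1 + [I]/Ki, [I]/Ki = 1.807 − 1 = 0.8071 and Ki = 5.60/0.8071 = 6.94 mM.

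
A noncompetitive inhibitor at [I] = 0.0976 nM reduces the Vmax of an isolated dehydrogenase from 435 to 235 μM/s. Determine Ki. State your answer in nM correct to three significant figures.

0.115 nM

Noncompetitive: Vmax,app = Vmax/α with α = 1 + [I]/Ki.
α = Vmax/Vmax,app = 435/235 = 1.851.
Since α = 1 + [I]/Ki, [I]/Ki = 1.851 − 1 = 0.8511 and Ki = 0.0976/0.8511 = 0.115 nM.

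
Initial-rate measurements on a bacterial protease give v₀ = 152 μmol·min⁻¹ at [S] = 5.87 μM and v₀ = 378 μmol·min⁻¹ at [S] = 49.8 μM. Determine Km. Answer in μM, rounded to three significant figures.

In reciprocal form, 1/v = (Km/Vmax)·(1/[S]) + 1/Vmax. The two points give (1/[S], 1/v) = (0.1704, 0.006579) and (0.02008, 0.002646).
Slope = (0.006579 − 0.002646)/(0.1704 − 0.02008) = 0.02617; intercept = 0.006579 − 0.02617×0.1704 = 0.002120.
Vmax = 1/intercept = 472 μmol·min⁻¹; Km = slope × Vmax = 0.02617 × 472 = 12.3 μM.

12.3 μM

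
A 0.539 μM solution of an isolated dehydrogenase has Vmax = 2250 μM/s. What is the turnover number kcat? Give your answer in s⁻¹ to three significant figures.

4170 s⁻¹

kcat = Vmax/[E]total = 2250 μM/s / 0.539 μM = 4170 s⁻¹.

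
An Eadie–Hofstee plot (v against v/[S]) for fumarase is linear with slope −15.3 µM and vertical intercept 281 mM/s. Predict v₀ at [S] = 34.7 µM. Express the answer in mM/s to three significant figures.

In the Eadie–Hofstee form v = Vmax − Km·(v/[S]), the slope is −Km and the intercept is Vmax, so Km = 15.3 µM and Vmax = 281 mM/s.
v = 281 × 34.7/(15.3 + 34.7) = 195 mM/s.

195 mM/s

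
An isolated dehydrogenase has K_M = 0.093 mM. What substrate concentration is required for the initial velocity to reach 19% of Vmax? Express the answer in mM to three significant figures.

v/Vmax = [S]/(Km+[S]) = 0.19, so [S] = Km·0.19/(1 − 0.19) = 0.093 × 0.2346.
[S] = 0.0218 mM.

0.0218 mM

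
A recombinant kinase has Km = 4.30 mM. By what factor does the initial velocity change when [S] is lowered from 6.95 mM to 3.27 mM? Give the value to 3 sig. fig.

0.699

Since Vmax cancels, v₂/v₁ = [S]₂(Km+[S]₁) / [S]₁(Km+[S]₂).
= 3.27×(4.30+6.95) / (6.95×(4.30+3.27)) = 36.79/52.61 = 0.699.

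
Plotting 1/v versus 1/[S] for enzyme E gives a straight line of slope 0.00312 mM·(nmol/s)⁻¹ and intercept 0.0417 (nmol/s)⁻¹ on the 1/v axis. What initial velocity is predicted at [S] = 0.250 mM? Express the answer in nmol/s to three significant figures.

18.5 nmol/s

The y-intercept is 1/Vmax, so Vmax = 1/0.0417 = 24.0 nmol/s.
The slope is Km/Vmax, so Km = 0.00312 × 24.0 = 0.0748 mM.
Then v = 24.0 × 0.250/(0.0748 + 0.250) = 18.5 nmol/s.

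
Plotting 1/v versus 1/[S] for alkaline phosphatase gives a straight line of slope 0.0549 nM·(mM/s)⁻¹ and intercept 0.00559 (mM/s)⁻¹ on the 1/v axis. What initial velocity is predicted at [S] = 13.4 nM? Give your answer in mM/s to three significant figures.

The y-intercept is 1/Vmax, so Vmax = 1/0.00559 = 179 mM/s.
The slope is Km/Vmax, so Km = 0.0549 × 179 = 9.82 nM.
Then v = 179 × 13.4/(9.82 + 13.4) = 103 mM/s.

103 mM/s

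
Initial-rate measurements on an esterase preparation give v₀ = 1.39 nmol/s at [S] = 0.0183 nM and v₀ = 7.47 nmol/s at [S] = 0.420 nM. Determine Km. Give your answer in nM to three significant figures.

0.105 nM

From v = Vmax[S]/(Km+[S]), each point gives Vmax = v(Km+[S])/[S].
Equating: 1.39(Km+0.0183)/0.0183 = 7.47(Km+0.420)/0.420.
75.96·Km + 1.39 = 17.79·Km + 7.47, so (75.96 − 17.79)·Km = 7.47 − 1.39.
Km = 6.080/58.17 = 0.105 nM; then Vmax = 1.39(0.105+0.0183)/0.0183 = 9.33 nmol/s.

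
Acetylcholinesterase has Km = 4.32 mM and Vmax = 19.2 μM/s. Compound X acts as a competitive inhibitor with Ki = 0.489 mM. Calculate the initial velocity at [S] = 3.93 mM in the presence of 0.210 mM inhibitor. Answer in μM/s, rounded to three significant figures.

7.47 μM/s

α = 1 + [I]/Ki = 1 + 0.210/0.489 = 1.429.
For a competitive inhibitor, Vmax is unchanged and the apparent Km becomes α·Km: Km,app = 6.18 mM, Vmax,app = 19.2 μM/s.
v = Vmax,app·[S]/(Km,app + [S]) = 19.2 × 3.93/(6.18 + 3.93) = 7.47 μM/s.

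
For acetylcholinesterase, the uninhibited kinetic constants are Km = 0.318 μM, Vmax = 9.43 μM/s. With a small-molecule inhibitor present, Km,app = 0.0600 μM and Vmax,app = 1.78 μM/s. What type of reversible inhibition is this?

uncompetitive

Both Km and Vmax decrease by the same factor (~5.30-fold) — characteristic of uncompetitive inhibition.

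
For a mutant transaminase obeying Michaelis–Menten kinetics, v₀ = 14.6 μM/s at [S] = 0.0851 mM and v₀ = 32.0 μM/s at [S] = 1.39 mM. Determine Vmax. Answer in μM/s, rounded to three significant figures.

From v = Vmax[S]/(Km+[S]), each point gives Vmax = v(Km+[S])/[S].
Equating: 14.6(Km+0.0851)/0.0851 = 32.0(Km+1.39)/1.39.
171.6·Km + 14.6 = 23.02·Km + 32.0, so (171.6 − 23.02)·Km = 32.0 − 14.6.
Km = 17.40/148.5 = 0.117 mM; then Vmax = 14.6(0.117+0.0851)/0.0851 = 34.7 μM/s.

34.7 μM/s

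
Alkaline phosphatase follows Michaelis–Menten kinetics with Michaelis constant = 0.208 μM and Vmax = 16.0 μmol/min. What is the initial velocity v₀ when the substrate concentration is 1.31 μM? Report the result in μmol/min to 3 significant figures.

v = Vmax·[S]/(Km + [S]) = 16.0 × 1.31 / (0.208 + 1.31)
  = 20.96 / 1.518 = 13.8 μmol/min.

13.8 μmol/min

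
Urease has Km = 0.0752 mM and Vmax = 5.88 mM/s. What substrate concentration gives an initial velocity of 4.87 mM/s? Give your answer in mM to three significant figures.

0.363 mM

The required fractional saturation is v/Vmax = 4.87/5.88 = 0.8282.
Then [S]/(Km+[S]) = 0.8282 ⇒ [S] = 0.0752 × 0.8282/(1 − 0.8282) = 0.363 mM.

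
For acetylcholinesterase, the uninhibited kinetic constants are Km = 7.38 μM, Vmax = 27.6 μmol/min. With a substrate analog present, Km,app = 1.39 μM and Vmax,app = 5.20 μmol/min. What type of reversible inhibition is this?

uncompetitive

Both Km and Vmax decrease by the same factor (~5.31-fold) — characteristic of uncompetitive inhibition.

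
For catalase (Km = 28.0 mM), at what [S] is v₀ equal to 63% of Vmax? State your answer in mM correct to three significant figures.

47.7 mM

v/Vmax = [S]/(Km+[S]) = 0.63, so [S] = Km·0.63/(1 − 0.63) = 28.0 × 1.703.
[S] = 47.7 mM.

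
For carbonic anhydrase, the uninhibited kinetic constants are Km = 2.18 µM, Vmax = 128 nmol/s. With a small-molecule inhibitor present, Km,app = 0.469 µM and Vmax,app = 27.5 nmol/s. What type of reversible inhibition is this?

Both Km and Vmax decrease by the same factor (~4.65-fold) — characteristic of uncompetitive inhibition.

uncompetitive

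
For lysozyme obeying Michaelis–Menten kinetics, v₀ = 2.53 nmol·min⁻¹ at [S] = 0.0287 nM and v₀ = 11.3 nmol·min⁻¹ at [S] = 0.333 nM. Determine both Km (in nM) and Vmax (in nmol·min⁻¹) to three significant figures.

In reciprocal form, 1/v = (Km/Vmax)·(1/[S]) + 1/Vmax. The two points give (1/[S], 1/v) = (34.84, 0.3953) and (3.003, 0.08850).
Slope = (0.3953 − 0.08850)/(34.84 − 3.003) = 0.009634; intercept = 0.3953 − 0.009634×34.84 = 0.05956.
Vmax = 1/intercept = 16.8 nmol·min⁻¹; Km = slope × Vmax = 0.009634 × 16.8 = 0.162 nM.

Km = 0.162 nM; Vmax = 16.8 nmol·min⁻¹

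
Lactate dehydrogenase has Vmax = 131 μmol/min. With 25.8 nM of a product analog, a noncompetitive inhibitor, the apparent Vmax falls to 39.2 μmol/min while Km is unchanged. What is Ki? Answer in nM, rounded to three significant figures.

11.0 nM

Noncompetitive: Vmax,app = Vmax/α with α = 1 + [I]/Ki.
α = Vmax/Vmax,app = 131/39.2 = 3.342.
Since α = 1 + [I]/Ki, [I]/Ki = 3.342 − 1 = 2.342 and Ki = 25.8/2.342 = 11.0 nM.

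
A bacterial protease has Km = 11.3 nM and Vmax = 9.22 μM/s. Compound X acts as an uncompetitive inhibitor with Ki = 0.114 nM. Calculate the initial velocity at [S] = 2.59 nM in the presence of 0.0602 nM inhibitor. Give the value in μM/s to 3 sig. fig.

α = 1 + [I]/Ki = 1 + 0.0602/0.114 = 1.528.
For an uncompetitive inhibitor, both parameters are divided by α, giving Vmax/α and Km/α: Km,app = 7.39 nM, Vmax,app = 6.03 μM/s.
v = Vmax,app·[S]/(Km,app + [S]) = 6.03 × 2.59/(7.39 + 2.59) = 1.57 μM/s.

1.57 μM/s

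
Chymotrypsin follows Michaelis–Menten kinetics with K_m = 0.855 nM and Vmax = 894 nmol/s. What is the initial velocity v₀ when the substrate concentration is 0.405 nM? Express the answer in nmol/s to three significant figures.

[S]/(Km+[S]) = 0.405/1.260 = 0.3214, the fractional saturation.
v = 0.3214 × Vmax = 0.3214 × 894 = 287 nmol/s.

287 nmol/s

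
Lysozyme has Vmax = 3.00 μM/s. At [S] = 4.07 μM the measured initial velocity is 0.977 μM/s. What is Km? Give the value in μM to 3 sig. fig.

v/Vmax = 0.977/3.00 = 0.3257 = [S]/(Km+[S]).
So Km + [S] = [S]/0.3257 = 12.50 μM, giving Km = 12.50 − 4.07 = 8.43 μM.

8.43 μM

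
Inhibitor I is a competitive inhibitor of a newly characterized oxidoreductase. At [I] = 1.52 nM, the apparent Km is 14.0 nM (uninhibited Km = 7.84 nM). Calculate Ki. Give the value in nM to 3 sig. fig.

1.93 nM

Competitive: Km,app = α·Km with α = 1 + [I]/Ki.
α = Km,app/Km = 14.0/7.84 = 1.786.
Ki = [I]/(α − 1) = 1.52/0.7857 = 1.93 nM.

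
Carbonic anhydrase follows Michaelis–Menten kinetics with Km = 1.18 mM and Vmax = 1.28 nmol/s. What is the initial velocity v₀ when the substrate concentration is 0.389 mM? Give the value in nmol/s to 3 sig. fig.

0.317 nmol/s

[S]/(Km+[S]) = 0.389/1.569 = 0.2479, the fractional saturation.
v = 0.2479 × Vmax = 0.2479 × 1.28 = 0.317 nmol/s.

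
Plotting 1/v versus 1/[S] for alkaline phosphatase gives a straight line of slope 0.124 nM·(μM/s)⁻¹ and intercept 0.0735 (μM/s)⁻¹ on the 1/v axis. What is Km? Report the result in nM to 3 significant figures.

1.69 nM

y-intercept = 1/Vmax ⇒ Vmax = 13.6 μM/s; slope = Km/Vmax ⇒ Km = slope × Vmax.
Km = 0.124 × 13.6 = 1.69 nM.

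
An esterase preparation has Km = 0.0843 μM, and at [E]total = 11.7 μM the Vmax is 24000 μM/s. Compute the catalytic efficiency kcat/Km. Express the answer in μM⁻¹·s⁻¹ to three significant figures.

24300 μM⁻¹·s⁻¹

kcat = Vmax/[E]total = 24000/11.7 = 2050 s⁻¹.
kcat/Km = 2050/0.0843 = 24300 μM⁻¹·s⁻¹.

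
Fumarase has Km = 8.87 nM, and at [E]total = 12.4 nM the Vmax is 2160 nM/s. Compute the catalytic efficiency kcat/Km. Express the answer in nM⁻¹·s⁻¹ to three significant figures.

19.6 nM⁻¹·s⁻¹

kcat = Vmax/[E]total = 2160/12.4 = 174 s⁻¹.
kcat/Km = 174/8.87 = 19.6 nM⁻¹·s⁻¹.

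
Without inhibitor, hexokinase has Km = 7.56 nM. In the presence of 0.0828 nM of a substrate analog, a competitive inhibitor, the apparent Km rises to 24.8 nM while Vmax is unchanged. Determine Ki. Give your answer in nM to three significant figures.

Competitive: Km,app = α·Km with α = 1 + [I]/Ki.
α = Km,app/Km = 24.8/7.56 = 3.280.
Ki = [I]/(α − 1) = 0.0828/2.280 = 0.0363 nM.

0.0363 nM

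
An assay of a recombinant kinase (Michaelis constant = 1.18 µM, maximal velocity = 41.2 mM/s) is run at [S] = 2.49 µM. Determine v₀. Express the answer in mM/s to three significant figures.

28.0 mM/s

v = Vmax·[S]/(Km + [S]) = 41.2 × 2.49 / (1.18 + 2.49)
  = 102.6 / 3.670 = 28.0 mM/s.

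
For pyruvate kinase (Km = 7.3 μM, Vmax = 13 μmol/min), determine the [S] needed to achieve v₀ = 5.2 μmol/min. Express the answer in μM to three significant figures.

Rearranging v = Vmax[S]/(Km+[S]) gives [S] = Km·v/(Vmax − v).
[S] = 7.3 × 5.2 / (13 − 5.2) = 37.96/7.800 = 4.87 μM.

4.87 μM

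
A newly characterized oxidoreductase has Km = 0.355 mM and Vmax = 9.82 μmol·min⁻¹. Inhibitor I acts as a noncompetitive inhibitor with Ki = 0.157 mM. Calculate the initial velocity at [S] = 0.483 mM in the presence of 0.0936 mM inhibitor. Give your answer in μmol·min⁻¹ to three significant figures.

With α = 1 + [I]/Ki = 1 + 0.0936/0.157 = 1.596, the noncompetitive rate law is v = (Vmax/α)·[S] / (Km + [S]).
v = (9.82/1.596)×0.483 / (0.355 + 0.483) = 2.972/0.8380 = 3.55 μmol·min⁻¹.

3.55 μmol·min⁻¹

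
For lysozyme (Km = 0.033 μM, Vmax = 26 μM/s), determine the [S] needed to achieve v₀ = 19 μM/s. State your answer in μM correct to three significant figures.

0.0896 μM

The required fractional saturation is v/Vmax = 19/26 = 0.7308.
Then [S]/(Km+[S]) = 0.7308 ⇒ [S] = 0.033 × 0.7308/(1 − 0.7308) = 0.0896 μM.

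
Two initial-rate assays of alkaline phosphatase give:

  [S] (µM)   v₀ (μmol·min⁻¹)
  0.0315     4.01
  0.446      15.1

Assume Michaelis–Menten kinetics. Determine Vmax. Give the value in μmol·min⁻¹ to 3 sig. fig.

From v = Vmax[S]/(Km+[S]), each point gives Vmax = v(Km+[S])/[S].
Equating: 4.01(Km+0.0315)/0.0315 = 15.1(Km+0.446)/0.446.
127.3·Km + 4.01 = 33.86·Km + 15.1, so (127.3 − 33.86)·Km = 15.1 − 4.01.
Km = 11.09/93.45 = 0.119 µM; then Vmax = 4.01(0.119+0.0315)/0.0315 = 19.1 μmol·min⁻¹.

19.1 μmol·min⁻¹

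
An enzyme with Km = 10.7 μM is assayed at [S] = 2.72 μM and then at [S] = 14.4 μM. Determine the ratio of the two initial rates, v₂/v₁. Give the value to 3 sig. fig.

2.83

Since Vmax cancels, v₂/v₁ = [S]₂(Km+[S]₁) / [S]₁(Km+[S]₂).
= 14.4×(10.7+2.72) / (2.72×(10.7+14.4)) = 193.2/68.27 = 2.83.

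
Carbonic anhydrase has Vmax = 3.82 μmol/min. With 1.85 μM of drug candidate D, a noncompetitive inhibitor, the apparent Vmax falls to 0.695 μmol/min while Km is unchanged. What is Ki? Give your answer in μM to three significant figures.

0.411 μM

Noncompetitive: Vmax,app = Vmax/α with α = 1 + [I]/Ki.
α = Vmax/Vmax,app = 3.82/0.695 = 5.496.
Since α = 1 + [I]/Ki, [I]/Ki = 5.496 − 1 = 4.496 and Ki = 1.85/4.496 = 0.411 μM.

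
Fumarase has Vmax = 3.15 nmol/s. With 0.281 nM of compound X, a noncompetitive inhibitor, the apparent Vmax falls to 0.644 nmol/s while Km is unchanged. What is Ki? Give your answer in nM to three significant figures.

0.0722 nM

Noncompetitive: Vmax,app = Vmax/α with α = 1 + [I]/Ki.
α = Vmax/Vmax,app = 3.15/0.644 = 4.891.
Ki = [I]/(α − 1) = 0.281/3.891 = 0.0722 nM.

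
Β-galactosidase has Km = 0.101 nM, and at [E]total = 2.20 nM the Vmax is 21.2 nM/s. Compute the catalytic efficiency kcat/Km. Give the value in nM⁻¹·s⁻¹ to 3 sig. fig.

95.4 nM⁻¹·s⁻¹

kcat = Vmax/[E]total = 21.2/2.20 = 9.64 s⁻¹.
kcat/Km = 9.64/0.101 = 95.4 nM⁻¹·s⁻¹.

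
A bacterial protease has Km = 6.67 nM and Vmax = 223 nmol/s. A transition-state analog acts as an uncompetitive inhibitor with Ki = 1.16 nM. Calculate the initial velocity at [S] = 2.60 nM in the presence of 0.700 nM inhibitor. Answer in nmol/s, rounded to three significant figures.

53.5 nmol/s

With α = 1 + [I]/Ki = 1 + 0.700/1.16 = 1.603, the uncompetitive rate law is v = (Vmax/α)·[S] / (Km/α + [S]).
v = (223/1.603)×2.60 / (6.67/1.603 + 2.60) = 361.6/6.760 = 53.5 nmol/s.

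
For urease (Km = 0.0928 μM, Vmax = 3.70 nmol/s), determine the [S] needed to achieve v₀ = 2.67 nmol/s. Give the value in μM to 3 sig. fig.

The required fractional saturation is v/Vmax = 2.67/3.70 = 0.7216.
Then [S]/(Km+[S]) = 0.7216 ⇒ [S] = 0.0928 × 0.7216/(1 − 0.7216) = 0.241 μM.

0.241 μM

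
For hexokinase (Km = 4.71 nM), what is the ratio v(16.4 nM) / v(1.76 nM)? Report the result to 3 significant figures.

The fractional saturations are [S]/(Km+[S]) = 1.76/6.470 = 0.2720 and 16.4/21.11 = 0.7769.
v₂/v₁ is just their ratio: 0.7769/0.2720 = 2.86.

2.86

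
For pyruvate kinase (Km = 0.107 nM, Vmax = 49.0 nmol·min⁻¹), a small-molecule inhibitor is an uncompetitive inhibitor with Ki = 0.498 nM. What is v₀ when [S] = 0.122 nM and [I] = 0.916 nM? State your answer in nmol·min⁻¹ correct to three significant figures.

With α = 1 + [I]/Ki = 1 + 0.916/0.498 = 2.839, the uncompetitive rate law is v = (Vmax/α)·[S] / (Km/α + [S]).
v = (49.0/2.839)×0.122 / (0.107/2.839 + 0.122) = 2.105/0.1597 = 13.2 nmol·min⁻¹.

13.2 nmol·min⁻¹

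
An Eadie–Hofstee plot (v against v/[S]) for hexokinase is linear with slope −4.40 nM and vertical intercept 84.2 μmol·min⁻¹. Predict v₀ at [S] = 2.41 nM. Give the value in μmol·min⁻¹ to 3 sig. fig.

29.8 μmol·min⁻¹

In the Eadie–Hofstee form v = Vmax − Km·(v/[S]), the slope is −Km and the intercept is Vmax, so Km = 4.40 nM and Vmax = 84.2 μmol·min⁻¹.
v = 84.2 × 2.41/(4.40 + 2.41) = 29.8 μmol·min⁻¹.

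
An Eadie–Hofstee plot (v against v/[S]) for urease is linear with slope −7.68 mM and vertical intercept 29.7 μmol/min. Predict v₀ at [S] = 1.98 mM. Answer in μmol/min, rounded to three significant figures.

In the Eadie–Hofstee form v = Vmax − Km·(v/[S]), the slope is −Km and the intercept is Vmax, so Km = 7.68 mM and Vmax = 29.7 μmol/min.
v = 29.7 × 1.98/(7.68 + 1.98) = 6.09 μmol/min.

6.09 μmol/min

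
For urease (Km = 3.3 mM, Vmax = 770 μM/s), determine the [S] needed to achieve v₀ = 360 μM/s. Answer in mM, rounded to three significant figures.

2.90 mM

Rearranging v = Vmax[S]/(Km+[S]) gives [S] = Km·v/(Vmax − v).
[S] = 3.3 × 360 / (770 − 360) = 1188/410.0 = 2.90 mM.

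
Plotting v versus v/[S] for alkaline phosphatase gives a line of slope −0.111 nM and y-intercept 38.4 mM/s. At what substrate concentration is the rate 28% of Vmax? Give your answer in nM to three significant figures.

0.0432 nM

The Eadie–Hofstee slope gives Km = 0.111 nM (slope = −Km).
v/Vmax = [S]/(Km+[S]) = 0.28 ⇒ [S] = Km·0.28/(1−0.28) = 0.111 × 0.3889 = 0.0432 nM.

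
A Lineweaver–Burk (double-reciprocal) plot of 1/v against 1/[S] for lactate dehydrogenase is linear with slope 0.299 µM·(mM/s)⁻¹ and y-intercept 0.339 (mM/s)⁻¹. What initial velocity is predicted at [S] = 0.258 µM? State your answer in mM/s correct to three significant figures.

0.668 mM/s

The y-intercept is 1/Vmax, so Vmax = 1/0.339 = 2.95 mM/s.
The slope is Km/Vmax, so Km = 0.299 × 2.95 = 0.882 µM.
Then v = 2.95 × 0.258/(0.882 + 0.258) = 0.668 mM/s.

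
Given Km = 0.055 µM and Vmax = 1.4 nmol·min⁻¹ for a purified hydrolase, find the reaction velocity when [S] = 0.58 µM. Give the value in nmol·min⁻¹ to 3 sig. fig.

v = Vmax·[S]/(Km + [S]) = 1.4 × 0.58 / (0.055 + 0.58)
  = 0.8120 / 0.6350 = 1.28 nmol·min⁻¹.

1.28 nmol·min⁻¹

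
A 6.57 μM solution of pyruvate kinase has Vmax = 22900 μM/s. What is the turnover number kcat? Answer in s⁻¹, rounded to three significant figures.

3490 s⁻¹

kcat = Vmax/[E]total = 22900 μM/s / 6.57 μM = 3490 s⁻¹.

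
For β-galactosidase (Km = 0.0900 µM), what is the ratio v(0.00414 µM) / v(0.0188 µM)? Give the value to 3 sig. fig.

Since Vmax cancels, v₂/v₁ = [S]₂(Km+[S]₁) / [S]₁(Km+[S]₂).
= 0.00414×(0.0900+0.0188) / (0.0188×(0.0900+0.00414)) = 0.0004504/0.001770 = 0.255.

0.255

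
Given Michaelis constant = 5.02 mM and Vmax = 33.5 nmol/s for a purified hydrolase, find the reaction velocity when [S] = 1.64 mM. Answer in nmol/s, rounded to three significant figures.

8.25 nmol/s

[S]/(Km+[S]) = 1.64/6.660 = 0.2462, the fractional saturation.
v = 0.2462 × Vmax = 0.2462 × 33.5 = 8.25 nmol/s.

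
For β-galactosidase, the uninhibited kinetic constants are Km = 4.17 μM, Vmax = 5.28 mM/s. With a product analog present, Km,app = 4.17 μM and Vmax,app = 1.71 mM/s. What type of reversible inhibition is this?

noncompetitive

Vmax decreases (5.28 → 1.71 mM/s) while Km is unchanged — pure noncompetitive inhibition.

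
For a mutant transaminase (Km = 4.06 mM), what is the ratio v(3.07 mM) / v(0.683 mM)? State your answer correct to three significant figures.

2.99

Since Vmax cancels, v₂/v₁ = [S]₂(Km+[S]₁) / [S]₁(Km+[S]₂).
= 3.07×(4.06+0.683) / (0.683×(4.06+3.07)) = 14.56/4.870 = 2.99.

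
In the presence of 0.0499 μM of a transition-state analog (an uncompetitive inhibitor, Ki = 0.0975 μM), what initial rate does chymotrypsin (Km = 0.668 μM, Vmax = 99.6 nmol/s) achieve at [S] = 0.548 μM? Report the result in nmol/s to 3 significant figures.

With α = 1 + [I]/Ki = 1 + 0.0499/0.0975 = 1.512, the uncompetitive rate law is v = (Vmax/α)·[S] / (Km/α + [S]).
v = (99.6/1.512)×0.548 / (0.668/1.512 + 0.548) = 36.10/0.9899 = 36.5 nmol/s.

36.5 nmol/s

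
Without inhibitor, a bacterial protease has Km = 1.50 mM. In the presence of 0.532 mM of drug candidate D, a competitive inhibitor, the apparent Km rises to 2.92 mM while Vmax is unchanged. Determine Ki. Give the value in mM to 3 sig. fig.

0.562 mM

Competitive: Km,app = α·Km with α = 1 + [I]/Ki.
α = Km,app/Km = 2.92/1.50 = 1.947.
Since α = 1 + [I]/Ki, [I]/Ki = 1.947 − 1 = 0.9467 and Ki = 0.532/0.9467 = 0.562 mM.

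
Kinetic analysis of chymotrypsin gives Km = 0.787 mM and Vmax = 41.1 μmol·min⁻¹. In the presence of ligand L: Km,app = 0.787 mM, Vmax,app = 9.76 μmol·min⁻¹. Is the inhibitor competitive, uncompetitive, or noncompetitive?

noncompetitive

Vmax decreases (41.1 → 9.76 μmol·min⁻¹) while Km is unchanged — pure noncompetitive inhibition.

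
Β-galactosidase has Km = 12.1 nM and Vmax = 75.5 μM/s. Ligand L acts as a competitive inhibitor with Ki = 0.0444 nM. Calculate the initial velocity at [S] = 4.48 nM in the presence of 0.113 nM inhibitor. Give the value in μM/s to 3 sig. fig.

7.14 μM/s

α = 1 + [I]/Ki = 1 + 0.113/0.0444 = 3.545.
For a competitive inhibitor, Vmax is unchanged and the apparent Km becomes α·Km: Km,app = 42.9 nM, Vmax,app = 75.5 μM/s.
v = Vmax,app·[S]/(Km,app + [S]) = 75.5 × 4.48/(42.9 + 4.48) = 7.14 μM/s.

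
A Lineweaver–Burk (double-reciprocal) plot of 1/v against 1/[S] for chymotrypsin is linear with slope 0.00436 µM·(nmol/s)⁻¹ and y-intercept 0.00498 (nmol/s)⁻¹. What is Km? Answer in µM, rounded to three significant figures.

0.876 µM

y-intercept = 1/Vmax ⇒ Vmax = 201 nmol/s; slope = Km/Vmax ⇒ Km = slope × Vmax.
Km = 0.00436 × 201 = 0.876 µM.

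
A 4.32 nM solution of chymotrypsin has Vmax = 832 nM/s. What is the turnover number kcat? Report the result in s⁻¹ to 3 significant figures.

193 s⁻¹

kcat = Vmax/[E]total = 832 nM/s / 4.32 nM = 193 s⁻¹.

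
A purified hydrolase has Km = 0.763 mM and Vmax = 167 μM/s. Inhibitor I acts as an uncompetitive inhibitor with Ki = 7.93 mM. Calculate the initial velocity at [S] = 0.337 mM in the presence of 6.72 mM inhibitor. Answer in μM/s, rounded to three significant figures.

40.6 μM/s

With α = 1 + [I]/Ki = 1 + 6.72/7.93 = 1.847, the uncompetitive rate law is v = (Vmax/α)·[S] / (Km/α + [S]).
v = (167/1.847)×0.337 / (0.763/1.847 + 0.337) = 30.46/0.7500 = 40.6 μM/s.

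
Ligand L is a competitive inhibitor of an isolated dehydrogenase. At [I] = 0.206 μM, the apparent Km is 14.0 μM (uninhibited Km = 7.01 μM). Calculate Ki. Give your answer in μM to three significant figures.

Competitive: Km,app = α·Km with α = 1 + [I]/Ki.
α = Km,app/Km = 14.0/7.01 = 1.997.
Ki = [I]/(α − 1) = 0.206/0.9971 = 0.207 μM.

0.207 μM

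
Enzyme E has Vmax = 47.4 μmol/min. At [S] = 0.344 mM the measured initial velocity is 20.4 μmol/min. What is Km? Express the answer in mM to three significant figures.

From v = Vmax[S]/(Km+[S]), Km = [S](Vmax − v)/v.
Km = 0.344 × (47.4 − 20.4) / 20.4 = 9.288/20.4 = 0.455 mM.

0.455 mM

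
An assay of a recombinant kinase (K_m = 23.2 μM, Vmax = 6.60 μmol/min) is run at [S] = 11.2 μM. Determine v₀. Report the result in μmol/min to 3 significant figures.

2.15 μmol/min

v = Vmax·[S]/(Km + [S]) = 6.60 × 11.2 / (23.2 + 11.2)
  = 73.92 / 34.40 = 2.15 μmol/min.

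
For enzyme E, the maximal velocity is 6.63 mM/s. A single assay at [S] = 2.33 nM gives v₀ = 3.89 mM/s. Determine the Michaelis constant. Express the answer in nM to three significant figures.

1.64 nM

v/Vmax = 3.89/6.63 = 0.5867 = [S]/(Km+[S]).
So Km + [S] = [S]/0.5867 = 3.971 nM, giving Km = 3.971 − 2.33 = 1.64 nM.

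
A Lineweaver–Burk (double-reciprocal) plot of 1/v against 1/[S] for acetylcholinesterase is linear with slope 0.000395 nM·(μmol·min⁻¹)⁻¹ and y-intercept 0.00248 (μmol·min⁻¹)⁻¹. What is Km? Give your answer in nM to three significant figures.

y-intercept = 1/Vmax ⇒ Vmax = 403 μmol·min⁻¹; slope = Km/Vmax ⇒ Km = slope × Vmax.
Km = 0.000395 × 403 = 0.159 nM.

0.159 nM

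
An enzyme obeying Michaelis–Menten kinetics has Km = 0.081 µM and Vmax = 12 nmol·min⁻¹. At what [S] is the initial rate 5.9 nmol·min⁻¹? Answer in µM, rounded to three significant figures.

The required fractional saturation is v/Vmax = 5.9/12 = 0.4917.
Then [S]/(Km+[S]) = 0.4917 ⇒ [S] = 0.081 × 0.4917/(1 − 0.4917) = 0.0783 µM.

0.0783 µM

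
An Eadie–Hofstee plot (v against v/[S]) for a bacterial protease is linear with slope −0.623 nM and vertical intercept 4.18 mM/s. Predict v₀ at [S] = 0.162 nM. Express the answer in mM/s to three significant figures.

0.863 mM/s

In the Eadie–Hofstee form v = Vmax − Km·(v/[S]), the slope is −Km and the intercept is Vmax, so Km = 0.623 nM and Vmax = 4.18 mM/s.
v = 4.18 × 0.162/(0.623 + 0.162) = 0.863 mM/s.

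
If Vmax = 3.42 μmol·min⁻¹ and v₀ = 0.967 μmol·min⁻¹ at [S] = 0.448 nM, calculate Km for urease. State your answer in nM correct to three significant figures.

From v = Vmax[S]/(Km+[S]), Km = [S](Vmax − v)/v.
Km = 0.448 × (3.42 − 0.967) / 0.967 = 1.099/0.967 = 1.14 nM.

1.14 nM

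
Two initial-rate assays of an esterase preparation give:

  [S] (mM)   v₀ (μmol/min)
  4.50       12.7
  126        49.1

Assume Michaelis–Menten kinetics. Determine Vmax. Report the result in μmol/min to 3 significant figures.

In reciprocal form, 1/v = (Km/Vmax)·(1/[S]) + 1/Vmax. The two points give (1/[S], 1/v) = (0.2222, 0.07874) and (0.007937, 0.02037).
Slope = (0.07874 − 0.02037)/(0.2222 − 0.007937) = 0.2724; intercept = 0.07874 − 0.2724×0.2222 = 0.01820.
Vmax = 1/intercept = 54.9 μmol/min; Km = slope × Vmax = 0.2724 × 54.9 = 15.0 mM.

54.9 μmol/min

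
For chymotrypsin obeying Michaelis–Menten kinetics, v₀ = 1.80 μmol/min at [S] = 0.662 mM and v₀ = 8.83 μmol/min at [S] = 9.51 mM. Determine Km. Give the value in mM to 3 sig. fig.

3.93 mM

From v = Vmax[S]/(Km+[S]), each point gives Vmax = v(Km+[S])/[S].
Equating: 1.80(Km+0.662)/0.662 = 8.83(Km+9.51)/9.51.
2.719·Km + 1.80 = 0.9285·Km + 8.83, so (2.719 − 0.9285)·Km = 8.83 − 1.80.
Km = 7.030/1.791 = 3.93 mM; then Vmax = 1.80(3.93+0.662)/0.662 = 12.5 μmol/min.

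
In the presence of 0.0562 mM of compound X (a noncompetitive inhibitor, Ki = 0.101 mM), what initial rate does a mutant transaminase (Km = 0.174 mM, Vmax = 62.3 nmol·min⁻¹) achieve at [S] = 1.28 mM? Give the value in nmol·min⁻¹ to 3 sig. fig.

35.2 nmol·min⁻¹

With α = 1 + [I]/Ki = 1 + 0.0562/0.101 = 1.556, the noncompetitive rate law is v = (Vmax/α)·[S] / (Km + [S]).
v = (62.3/1.556)×1.28 / (0.174 + 1.28) = 51.24/1.454 = 35.2 nmol·min⁻¹.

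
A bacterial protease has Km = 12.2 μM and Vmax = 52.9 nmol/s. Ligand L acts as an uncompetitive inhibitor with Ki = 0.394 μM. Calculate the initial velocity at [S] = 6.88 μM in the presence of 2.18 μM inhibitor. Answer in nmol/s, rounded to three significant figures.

6.37 nmol/s

With α = 1 + [I]/Ki = 1 + 2.18/0.394 = 6.533, the uncompetitive rate law is v = (Vmax/α)·[S] / (Km/α + [S]).
v = (52.9/6.533)×6.88 / (12.2/6.533 + 6.88) = 55.71/8.747 = 6.37 nmol/s.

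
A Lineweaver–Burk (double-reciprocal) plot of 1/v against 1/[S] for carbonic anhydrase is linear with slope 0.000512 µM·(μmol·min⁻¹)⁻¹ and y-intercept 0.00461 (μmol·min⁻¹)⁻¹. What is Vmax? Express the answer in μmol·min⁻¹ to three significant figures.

The y-intercept of a Lineweaver–Burk plot equals 1/Vmax, so Vmax = 1/0.00461 = 217 μmol·min⁻¹.

217 μmol·min⁻¹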